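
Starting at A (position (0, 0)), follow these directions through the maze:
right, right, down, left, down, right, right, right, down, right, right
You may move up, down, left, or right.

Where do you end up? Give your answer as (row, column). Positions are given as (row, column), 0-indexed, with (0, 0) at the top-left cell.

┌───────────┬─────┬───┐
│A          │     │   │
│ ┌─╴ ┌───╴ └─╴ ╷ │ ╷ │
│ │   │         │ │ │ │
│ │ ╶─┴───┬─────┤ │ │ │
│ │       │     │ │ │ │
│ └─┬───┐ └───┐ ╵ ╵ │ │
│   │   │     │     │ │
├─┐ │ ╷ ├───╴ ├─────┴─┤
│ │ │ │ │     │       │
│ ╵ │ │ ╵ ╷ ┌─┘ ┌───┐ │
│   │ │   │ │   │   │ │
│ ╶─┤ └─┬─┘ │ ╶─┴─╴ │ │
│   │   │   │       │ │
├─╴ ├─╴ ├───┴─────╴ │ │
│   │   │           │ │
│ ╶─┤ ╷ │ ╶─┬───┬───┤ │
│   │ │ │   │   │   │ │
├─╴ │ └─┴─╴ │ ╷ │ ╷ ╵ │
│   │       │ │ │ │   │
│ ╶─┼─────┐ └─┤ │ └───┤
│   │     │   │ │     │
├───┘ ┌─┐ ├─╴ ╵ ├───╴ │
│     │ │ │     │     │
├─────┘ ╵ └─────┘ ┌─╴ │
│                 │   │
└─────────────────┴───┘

Following directions step by step:
Start: (0, 0)
  right: (0, 0) → (0, 1)
  right: (0, 1) → (0, 2)
  down: (0, 2) → (1, 2)
  left: (1, 2) → (1, 1)
  down: (1, 1) → (2, 1)
  right: (2, 1) → (2, 2)
  right: (2, 2) → (2, 3)
  right: (2, 3) → (2, 4)
  down: (2, 4) → (3, 4)
  right: (3, 4) → (3, 5)
  right: (3, 5) → (3, 6)
Final position: (3, 6)

Path taken:

┌───────────┬─────┬───┐
│A → ↓      │     │   │
│ ┌─╴ ┌───╴ └─╴ ╷ │ ╷ │
│ │↓ ↲│         │ │ │ │
│ │ ╶─┴───┬─────┤ │ │ │
│ │↳ → → ↓│     │ │ │ │
│ └─┬───┐ └───┐ ╵ ╵ │ │
│   │   │↳ → B│     │ │
├─┐ │ ╷ ├───╴ ├─────┴─┤
│ │ │ │ │     │       │
│ ╵ │ │ ╵ ╷ ┌─┘ ┌───┐ │
│   │ │   │ │   │   │ │
│ ╶─┤ └─┬─┘ │ ╶─┴─╴ │ │
│   │   │   │       │ │
├─╴ ├─╴ ├───┴─────╴ │ │
│   │   │           │ │
│ ╶─┤ ╷ │ ╶─┬───┬───┤ │
│   │ │ │   │   │   │ │
├─╴ │ └─┴─╴ │ ╷ │ ╷ ╵ │
│   │       │ │ │ │   │
│ ╶─┼─────┐ └─┤ │ └───┤
│   │     │   │ │     │
├───┘ ┌─┐ ├─╴ ╵ ├───╴ │
│     │ │ │     │     │
├─────┘ ╵ └─────┘ ┌─╴ │
│                 │   │
└─────────────────┴───┘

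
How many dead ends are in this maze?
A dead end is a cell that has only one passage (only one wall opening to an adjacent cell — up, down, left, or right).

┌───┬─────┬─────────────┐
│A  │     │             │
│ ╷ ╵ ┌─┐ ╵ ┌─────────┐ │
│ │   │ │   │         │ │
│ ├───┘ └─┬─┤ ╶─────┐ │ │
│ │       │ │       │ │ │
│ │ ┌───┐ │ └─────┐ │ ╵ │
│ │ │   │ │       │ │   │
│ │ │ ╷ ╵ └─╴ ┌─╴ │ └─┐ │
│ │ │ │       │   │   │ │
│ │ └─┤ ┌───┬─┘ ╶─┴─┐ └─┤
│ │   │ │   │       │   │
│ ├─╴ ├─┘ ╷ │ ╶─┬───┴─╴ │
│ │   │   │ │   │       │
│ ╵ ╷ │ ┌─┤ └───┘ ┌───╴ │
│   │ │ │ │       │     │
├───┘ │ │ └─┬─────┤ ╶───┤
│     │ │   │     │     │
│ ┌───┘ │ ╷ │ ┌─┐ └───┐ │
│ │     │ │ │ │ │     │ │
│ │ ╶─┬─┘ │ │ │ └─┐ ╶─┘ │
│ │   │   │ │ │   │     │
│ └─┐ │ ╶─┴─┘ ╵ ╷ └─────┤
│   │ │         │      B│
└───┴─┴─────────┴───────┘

Checking each cell for number of passages:

Dead ends found at positions:
  (1, 3)
  (2, 5)
  (4, 2)
  (4, 11)
  (5, 3)
  (5, 9)
  (6, 7)
  (7, 4)
  (9, 7)
  (9, 10)
  (10, 5)
  (11, 1)
  (11, 2)
  (11, 11)
Total dead ends: 14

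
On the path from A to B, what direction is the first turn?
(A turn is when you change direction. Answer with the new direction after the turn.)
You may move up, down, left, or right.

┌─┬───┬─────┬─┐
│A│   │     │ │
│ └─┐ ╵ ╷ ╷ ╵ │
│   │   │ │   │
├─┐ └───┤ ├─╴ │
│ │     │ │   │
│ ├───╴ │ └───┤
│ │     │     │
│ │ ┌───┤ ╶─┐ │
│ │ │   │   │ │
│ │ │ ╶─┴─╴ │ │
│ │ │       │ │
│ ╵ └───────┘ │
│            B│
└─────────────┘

Directions: down, right, down, right, right, down, left, left, down, down, down, right, right, right, right, right
First turn direction: right

Solution:

┌─┬───┬─────┬─┐
│A│   │     │ │
│ └─┐ ╵ ╷ ╷ ╵ │
│↳ ↓│   │ │   │
├─┐ └───┤ ├─╴ │
│ │↳ → ↓│ │   │
│ ├───╴ │ └───┤
│ │↓ ← ↲│     │
│ │ ┌───┤ ╶─┐ │
│ │↓│   │   │ │
│ │ │ ╶─┴─╴ │ │
│ │↓│       │ │
│ ╵ └───────┘ │
│  ↳ → → → → B│
└─────────────┘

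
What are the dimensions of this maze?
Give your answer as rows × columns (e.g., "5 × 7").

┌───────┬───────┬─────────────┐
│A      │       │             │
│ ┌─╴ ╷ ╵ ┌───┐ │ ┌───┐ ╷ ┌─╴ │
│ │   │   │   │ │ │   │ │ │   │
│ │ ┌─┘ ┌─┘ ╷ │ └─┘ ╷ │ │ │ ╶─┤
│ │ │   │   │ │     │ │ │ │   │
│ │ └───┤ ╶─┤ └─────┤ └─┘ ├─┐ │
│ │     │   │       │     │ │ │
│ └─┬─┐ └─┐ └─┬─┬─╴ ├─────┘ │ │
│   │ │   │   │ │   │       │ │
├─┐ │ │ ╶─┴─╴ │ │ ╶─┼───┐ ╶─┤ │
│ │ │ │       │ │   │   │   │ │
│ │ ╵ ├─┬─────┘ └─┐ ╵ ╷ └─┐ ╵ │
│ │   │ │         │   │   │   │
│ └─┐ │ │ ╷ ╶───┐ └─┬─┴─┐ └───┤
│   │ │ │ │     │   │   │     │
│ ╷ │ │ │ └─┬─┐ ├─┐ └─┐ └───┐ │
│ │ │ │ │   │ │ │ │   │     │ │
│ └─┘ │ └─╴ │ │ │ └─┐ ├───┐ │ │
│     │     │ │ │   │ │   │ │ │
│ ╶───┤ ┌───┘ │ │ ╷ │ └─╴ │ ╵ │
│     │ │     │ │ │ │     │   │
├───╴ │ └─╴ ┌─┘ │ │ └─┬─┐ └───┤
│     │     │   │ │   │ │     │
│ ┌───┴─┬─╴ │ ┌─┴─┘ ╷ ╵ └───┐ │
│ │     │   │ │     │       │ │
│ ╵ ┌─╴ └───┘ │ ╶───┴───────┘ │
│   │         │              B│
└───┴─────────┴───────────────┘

Counting the maze dimensions:
Rows (vertical): 14
Columns (horizontal): 15
Dimensions: 14 × 15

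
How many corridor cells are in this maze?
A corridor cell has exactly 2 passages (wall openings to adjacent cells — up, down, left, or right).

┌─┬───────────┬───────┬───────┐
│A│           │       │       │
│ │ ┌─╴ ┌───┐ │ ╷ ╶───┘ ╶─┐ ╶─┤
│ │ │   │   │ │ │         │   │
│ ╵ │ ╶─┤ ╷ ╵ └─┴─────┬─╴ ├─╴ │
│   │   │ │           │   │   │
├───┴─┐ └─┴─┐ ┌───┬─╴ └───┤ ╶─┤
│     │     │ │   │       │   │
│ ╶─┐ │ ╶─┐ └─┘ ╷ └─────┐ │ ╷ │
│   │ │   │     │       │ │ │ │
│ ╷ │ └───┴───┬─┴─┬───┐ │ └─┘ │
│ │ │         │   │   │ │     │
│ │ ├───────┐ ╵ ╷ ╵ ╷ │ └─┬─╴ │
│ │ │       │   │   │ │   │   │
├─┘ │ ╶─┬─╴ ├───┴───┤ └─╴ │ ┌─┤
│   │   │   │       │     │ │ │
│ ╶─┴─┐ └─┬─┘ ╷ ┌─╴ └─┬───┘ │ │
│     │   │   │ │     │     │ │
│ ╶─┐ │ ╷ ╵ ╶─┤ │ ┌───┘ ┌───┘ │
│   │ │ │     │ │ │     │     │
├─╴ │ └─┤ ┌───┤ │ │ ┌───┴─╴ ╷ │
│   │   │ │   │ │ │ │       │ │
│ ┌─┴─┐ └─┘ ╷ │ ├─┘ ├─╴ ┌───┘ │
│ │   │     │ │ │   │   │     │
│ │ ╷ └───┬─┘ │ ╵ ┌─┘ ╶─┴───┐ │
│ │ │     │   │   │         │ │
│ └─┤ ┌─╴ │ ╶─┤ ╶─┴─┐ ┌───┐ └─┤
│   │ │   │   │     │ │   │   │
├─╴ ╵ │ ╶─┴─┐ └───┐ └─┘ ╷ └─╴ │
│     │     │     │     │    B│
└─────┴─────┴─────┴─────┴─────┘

Counting cells with exactly 2 passages:
Total corridor cells: 173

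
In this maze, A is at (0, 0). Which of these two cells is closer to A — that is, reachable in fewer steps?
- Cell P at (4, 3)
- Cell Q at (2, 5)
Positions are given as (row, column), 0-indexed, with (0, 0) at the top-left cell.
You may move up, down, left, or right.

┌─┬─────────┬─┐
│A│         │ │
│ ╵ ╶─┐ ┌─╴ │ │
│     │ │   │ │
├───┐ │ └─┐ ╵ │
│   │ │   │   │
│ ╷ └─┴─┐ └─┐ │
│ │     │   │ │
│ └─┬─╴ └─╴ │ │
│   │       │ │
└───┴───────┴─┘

Shortest path A → P at (4, 3): 13 steps
Shortest path A → Q at (2, 5): 9 steps

Q is closer (9 steps vs 13 steps).

Path to P:

┌─┬─────────┬─┐
│A│↱ → ↓    │ │
│ ╵ ╶─┐ ┌─╴ │ │
│↳ ↑  │↓│   │ │
├───┐ │ └─┐ ╵ │
│   │ │↳ ↓│   │
│ ╷ └─┴─┐ └─┐ │
│ │     │↳ ↓│ │
│ └─┬─╴ └─╴ │ │
│   │  P ← ↲│ │
└───┴───────┴─┘

Path to Q:

┌─┬─────────┬─┐
│A│↱ → → → ↓│ │
│ ╵ ╶─┐ ┌─╴ │ │
│↳ ↑  │ │  ↓│ │
├───┐ │ └─┐ ╵ │
│   │ │   │Q  │
│ ╷ └─┴─┐ └─┐ │
│ │     │   │ │
│ └─┬─╴ └─╴ │ │
│   │       │ │
└───┴───────┴─┘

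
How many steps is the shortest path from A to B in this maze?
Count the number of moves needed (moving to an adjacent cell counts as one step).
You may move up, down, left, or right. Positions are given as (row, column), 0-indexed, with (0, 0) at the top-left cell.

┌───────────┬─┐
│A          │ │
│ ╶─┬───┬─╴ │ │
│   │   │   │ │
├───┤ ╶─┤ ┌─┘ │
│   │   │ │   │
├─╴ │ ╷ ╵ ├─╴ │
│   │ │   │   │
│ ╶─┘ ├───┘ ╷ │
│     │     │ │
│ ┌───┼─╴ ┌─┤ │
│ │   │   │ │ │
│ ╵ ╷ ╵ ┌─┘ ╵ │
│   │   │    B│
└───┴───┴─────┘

Using BFS to find shortest path:
Start: (0, 0), End: (6, 6)
Path found:
(0,0) → (0,1) → (0,2) → (0,3) → (0,4) → (0,5) → (1,5) → (1,4) → (2,4) → (3,4) → (3,3) → (2,3) → (2,2) → (3,2) → (4,2) → (4,1) → (4,0) → (5,0) → (6,0) → (6,1) → (5,1) → (5,2) → (6,2) → (6,3) → (5,3) → (5,4) → (4,4) → (4,5) → (3,5) → (3,6) → (4,6) → (5,6) → (6,6)
Number of steps: 32

Solution:

┌───────────┬─┐
│A → → → → ↓│ │
│ ╶─┬───┬─╴ │ │
│   │   │↓ ↲│ │
├───┤ ╶─┤ ┌─┘ │
│   │↓ ↰│↓│   │
├─╴ │ ╷ ╵ ├─╴ │
│   │↓│↑ ↲│↱ ↓│
│ ╶─┘ ├───┘ ╷ │
│↓ ← ↲│  ↱ ↑│↓│
│ ┌───┼─╴ ┌─┤ │
│↓│↱ ↓│↱ ↑│ │↓│
│ ╵ ╷ ╵ ┌─┘ ╵ │
│↳ ↑│↳ ↑│    B│
└───┴───┴─────┘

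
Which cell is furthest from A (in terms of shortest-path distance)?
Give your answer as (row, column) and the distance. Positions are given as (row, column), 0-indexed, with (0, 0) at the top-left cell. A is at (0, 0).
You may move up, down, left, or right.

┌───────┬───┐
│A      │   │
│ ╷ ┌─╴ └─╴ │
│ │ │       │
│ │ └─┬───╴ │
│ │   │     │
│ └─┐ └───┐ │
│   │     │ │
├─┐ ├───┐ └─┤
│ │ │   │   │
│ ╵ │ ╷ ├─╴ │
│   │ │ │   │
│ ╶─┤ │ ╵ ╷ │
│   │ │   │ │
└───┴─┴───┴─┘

Computing BFS distances from A to all cells:
Furthest cell: (6, 2)
Distance: 18 steps

Path from A to the furthest cell:

┌───────┬───┐
│A ↓    │   │
│ ╷ ┌─╴ └─╴ │
│ │↓│       │
│ │ └─┬───╴ │
│ │↳ ↓│     │
│ └─┐ └───┐ │
│   │↳ → ↓│ │
├─┐ ├───┐ └─┤
│ │ │↓ ↰│↳ ↓│
│ ╵ │ ╷ ├─╴ │
│   │↓│↑│↓ ↲│
│ ╶─┤ │ ╵ ╷ │
│   │B│↑ ↲│ │
└───┴─┴───┴─┘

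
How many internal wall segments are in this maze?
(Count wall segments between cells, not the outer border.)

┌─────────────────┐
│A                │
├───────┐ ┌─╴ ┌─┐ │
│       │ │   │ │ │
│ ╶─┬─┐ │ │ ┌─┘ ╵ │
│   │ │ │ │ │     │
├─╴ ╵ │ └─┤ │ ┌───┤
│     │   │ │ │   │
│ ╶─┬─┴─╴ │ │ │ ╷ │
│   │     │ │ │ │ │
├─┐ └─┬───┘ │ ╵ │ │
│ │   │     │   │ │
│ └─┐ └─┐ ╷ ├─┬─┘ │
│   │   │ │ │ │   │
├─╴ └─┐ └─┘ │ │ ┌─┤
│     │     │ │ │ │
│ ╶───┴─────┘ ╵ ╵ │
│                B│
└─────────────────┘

Counting internal wall segments:
Total internal walls: 64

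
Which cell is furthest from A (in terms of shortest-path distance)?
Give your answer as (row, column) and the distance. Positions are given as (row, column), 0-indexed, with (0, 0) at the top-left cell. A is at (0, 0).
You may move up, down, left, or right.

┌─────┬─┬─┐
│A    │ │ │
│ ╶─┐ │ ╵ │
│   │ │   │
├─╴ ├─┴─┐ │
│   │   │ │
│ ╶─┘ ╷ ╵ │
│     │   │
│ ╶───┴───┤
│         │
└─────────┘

Computing BFS distances from A to all cells:
Furthest cell: (0, 3)
Distance: 15 steps

Path from A to the furthest cell:

┌─────┬─┬─┐
│A    │B│ │
│ ╶─┐ │ ╵ │
│↳ ↓│ │↑ ↰│
├─╴ ├─┴─┐ │
│↓ ↲│↱ ↓│↑│
│ ╶─┘ ╷ ╵ │
│↳ → ↑│↳ ↑│
│ ╶───┴───┤
│         │
└─────────┘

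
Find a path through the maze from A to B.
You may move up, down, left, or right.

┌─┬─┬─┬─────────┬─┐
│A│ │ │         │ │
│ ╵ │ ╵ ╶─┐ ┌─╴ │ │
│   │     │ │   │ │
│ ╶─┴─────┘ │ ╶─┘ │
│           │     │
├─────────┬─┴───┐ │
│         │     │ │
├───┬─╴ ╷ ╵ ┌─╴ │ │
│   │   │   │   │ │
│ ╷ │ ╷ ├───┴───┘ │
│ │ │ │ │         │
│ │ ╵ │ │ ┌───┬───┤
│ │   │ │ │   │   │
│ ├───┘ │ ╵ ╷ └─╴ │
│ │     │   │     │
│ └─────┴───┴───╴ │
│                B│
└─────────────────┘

Finding the shortest path through the maze:
Path length: 32 steps
Directions: down → down → right → right → right → right → right → up → up → right → right → down → left → down → right → right → down → down → down → left → left → left → left → down → down → right → up → right → down → right → right → down

Solution:

┌─┬─┬─┬─────────┬─┐
│A│ │ │    ↱ → ↓│ │
│ ╵ │ ╵ ╶─┐ ┌─╴ │ │
│↓  │     │↑│↓ ↲│ │
│ ╶─┴─────┘ │ ╶─┘ │
│↳ → → → → ↑│↳ → ↓│
├─────────┬─┴───┐ │
│         │     │↓│
├───┬─╴ ╷ ╵ ┌─╴ │ │
│   │   │   │   │↓│
│ ╷ │ ╷ ├───┴───┘ │
│ │ │ │ │↓ ← ← ← ↲│
│ │ ╵ │ │ ┌───┬───┤
│ │   │ │↓│↱ ↓│   │
│ ├───┘ │ ╵ ╷ └─╴ │
│ │     │↳ ↑│↳ → ↓│
│ └─────┴───┴───╴ │
│                B│
└─────────────────┘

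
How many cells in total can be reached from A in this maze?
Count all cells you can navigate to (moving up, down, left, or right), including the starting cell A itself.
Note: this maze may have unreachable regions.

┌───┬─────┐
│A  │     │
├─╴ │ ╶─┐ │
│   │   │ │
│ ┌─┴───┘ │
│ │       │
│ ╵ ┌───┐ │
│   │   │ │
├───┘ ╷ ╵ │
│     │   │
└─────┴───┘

Using BFS/flood-fill to find all reachable cells from A:
Maze size: 5 × 5 = 25 total cells
All cells are reachable — the maze is fully connected.
Reachable cells: 25

Reachable region (· marks reachable cells):

┌───┬─────┐
│A ·│· · ·│
├─╴ │ ╶─┐ │
│· ·│· ·│·│
│ ┌─┴───┘ │
│·│· · · ·│
│ ╵ ┌───┐ │
│· ·│· ·│·│
├───┘ ╷ ╵ │
│· · ·│· ·│
└─────┴───┘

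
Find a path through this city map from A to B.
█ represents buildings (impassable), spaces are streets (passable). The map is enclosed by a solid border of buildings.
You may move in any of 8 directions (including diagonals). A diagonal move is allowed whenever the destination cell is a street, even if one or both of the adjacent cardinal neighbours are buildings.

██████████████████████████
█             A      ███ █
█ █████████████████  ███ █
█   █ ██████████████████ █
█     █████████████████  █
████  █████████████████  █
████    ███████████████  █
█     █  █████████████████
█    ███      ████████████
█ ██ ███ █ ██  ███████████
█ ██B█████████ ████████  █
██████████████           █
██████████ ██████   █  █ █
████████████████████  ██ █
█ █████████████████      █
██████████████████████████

Finding the shortest path from A to B:
Movement: 8-directional
Path length: 21 steps
Directions: left → left → left → left → left → left → left → left → left → left → left → left → down-left → down-right → down-right → down-right → down → down → down → down → down

Solution:

██████████████████████████
█ ↙←←←←←←←←←←←A      ███ █
█↘█████████████████  ███ █
█ ↘ █ ██████████████████ █
█  ↘  █████████████████  █
████↓ █████████████████  █
████↓   ███████████████  █
█   ↓ █  █████████████████
█   ↓███      ████████████
█ ██↓███ █ ██  ███████████
█ ██B█████████ ████████  █
██████████████           █
██████████ ██████   █  █ █
████████████████████  ██ █
█ █████████████████      █
██████████████████████████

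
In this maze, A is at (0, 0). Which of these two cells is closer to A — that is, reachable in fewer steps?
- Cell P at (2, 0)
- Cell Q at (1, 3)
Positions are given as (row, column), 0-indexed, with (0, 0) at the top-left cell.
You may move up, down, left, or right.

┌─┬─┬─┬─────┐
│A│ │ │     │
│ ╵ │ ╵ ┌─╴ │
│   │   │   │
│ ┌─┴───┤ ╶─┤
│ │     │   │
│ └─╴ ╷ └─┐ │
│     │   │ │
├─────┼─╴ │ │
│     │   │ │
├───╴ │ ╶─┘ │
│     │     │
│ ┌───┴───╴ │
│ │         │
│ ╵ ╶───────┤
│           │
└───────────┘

Shortest path A → P at (2, 0): 2 steps
Shortest path A → Q at (1, 3): 24 steps

P is closer (2 steps vs 24 steps).

Path to P:

┌─┬─┬─┬─────┐
│A│ │ │     │
│ ╵ │ ╵ ┌─╴ │
│↓  │   │   │
│ ┌─┴───┤ ╶─┤
│P│     │   │
│ └─╴ ╷ └─┐ │
│     │   │ │
├─────┼─╴ │ │
│     │   │ │
├───╴ │ ╶─┘ │
│     │     │
│ ┌───┴───╴ │
│ │         │
│ ╵ ╶───────┤
│           │
└───────────┘

Path to Q:

┌─┬─┬─┬─────┐
│A│ │ │↓ ← ↰│
│ ╵ │ ╵ ┌─╴ │
│↓  │  Q│↱ ↑│
│ ┌─┴───┤ ╶─┤
│↓│  ↱ ↓│↑ ↰│
│ └─╴ ╷ └─┐ │
│↳ → ↑│↳ ↓│↑│
├─────┼─╴ │ │
│     │↓ ↲│↑│
├───╴ │ ╶─┘ │
│     │↳ → ↑│
│ ┌───┴───╴ │
│ │         │
│ ╵ ╶───────┤
│           │
└───────────┘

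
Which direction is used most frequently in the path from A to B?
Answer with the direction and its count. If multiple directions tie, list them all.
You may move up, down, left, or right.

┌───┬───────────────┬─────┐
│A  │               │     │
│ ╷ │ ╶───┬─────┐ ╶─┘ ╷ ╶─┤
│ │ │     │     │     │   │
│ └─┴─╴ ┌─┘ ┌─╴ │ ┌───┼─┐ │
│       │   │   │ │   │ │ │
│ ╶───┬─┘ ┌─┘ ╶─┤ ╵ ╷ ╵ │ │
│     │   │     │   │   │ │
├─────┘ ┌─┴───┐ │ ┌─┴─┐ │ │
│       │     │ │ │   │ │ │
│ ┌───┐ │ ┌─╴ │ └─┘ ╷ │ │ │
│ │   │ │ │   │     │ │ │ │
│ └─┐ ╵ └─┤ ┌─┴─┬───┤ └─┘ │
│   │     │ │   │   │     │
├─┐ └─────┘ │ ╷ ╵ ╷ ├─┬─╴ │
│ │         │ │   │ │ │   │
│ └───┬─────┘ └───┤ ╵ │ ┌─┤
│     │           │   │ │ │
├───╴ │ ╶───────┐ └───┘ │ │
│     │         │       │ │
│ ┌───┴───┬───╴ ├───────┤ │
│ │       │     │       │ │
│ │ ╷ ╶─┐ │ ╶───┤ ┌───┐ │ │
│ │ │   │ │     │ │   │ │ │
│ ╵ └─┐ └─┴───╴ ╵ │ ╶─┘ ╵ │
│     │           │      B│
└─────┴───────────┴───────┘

Directions: down, down, right, right, right, up, left, up, right, right, right, right, right, right, down, right, right, up, right, down, right, down, down, down, down, down, down, left, down, down, left, left, left, up, left, left, left, left, left, down, right, right, right, right, down, left, left, down, right, right, down, right, up, up, right, right, right, down, down, right
Counts: {'down': 18, 'right': 24, 'up': 6, 'left': 12}
Most common: right (24 times)

Solution:

┌───┬───────────────┬─────┐
│A  │↱ → → → → → ↓  │↱ ↓  │
│ ╷ │ ╶───┬─────┐ ╶─┘ ╷ ╶─┤
│↓│ │↑ ↰  │     │↳ → ↑│↳ ↓│
│ └─┴─╴ ┌─┘ ┌─╴ │ ┌───┼─┐ │
│↳ → → ↑│   │   │ │   │ │↓│
│ ╶───┬─┘ ┌─┘ ╶─┤ ╵ ╷ ╵ │ │
│     │   │     │   │   │↓│
├─────┘ ┌─┴───┐ │ ┌─┴─┐ │ │
│       │     │ │ │   │ │↓│
│ ┌───┐ │ ┌─╴ │ └─┘ ╷ │ │ │
│ │   │ │ │   │     │ │ │↓│
│ └─┐ ╵ └─┤ ┌─┴─┬───┤ └─┘ │
│   │     │ │   │   │    ↓│
├─┐ └─────┘ │ ╷ ╵ ╷ ├─┬─╴ │
│ │         │ │   │ │ │↓ ↲│
│ └───┬─────┘ └───┤ ╵ │ ┌─┤
│     │↓ ← ← ← ← ↰│   │↓│ │
├───╴ │ ╶───────┐ └───┘ │ │
│     │↳ → → → ↓│↑ ← ← ↲│ │
│ ┌───┴───┬───╴ ├───────┤ │
│ │       │↓ ← ↲│↱ → → ↓│ │
│ │ ╷ ╶─┐ │ ╶───┤ ┌───┐ │ │
│ │ │   │ │↳ → ↓│↑│   │↓│ │
│ ╵ └─┐ └─┴───╴ ╵ │ ╶─┘ ╵ │
│     │        ↳ ↑│    ↳ B│
└─────┴───────────┴───────┘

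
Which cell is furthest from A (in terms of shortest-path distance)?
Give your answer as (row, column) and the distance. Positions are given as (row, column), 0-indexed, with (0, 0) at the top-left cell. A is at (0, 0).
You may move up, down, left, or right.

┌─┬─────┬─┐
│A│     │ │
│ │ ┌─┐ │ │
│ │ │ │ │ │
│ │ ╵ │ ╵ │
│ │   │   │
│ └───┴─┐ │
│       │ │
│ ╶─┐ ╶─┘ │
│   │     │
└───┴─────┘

Computing BFS distances from A to all cells:
Furthest cell: (1, 2)
Distance: 19 steps

Path from A to the furthest cell:

┌─┬─────┬─┐
│A│↓ ← ↰│ │
│ │ ┌─┐ │ │
│↓│↓│B│↑│ │
│ │ ╵ │ ╵ │
│↓│↳ ↑│↑ ↰│
│ └───┴─┐ │
│↳ → ↓  │↑│
│ ╶─┐ ╶─┘ │
│   │↳ → ↑│
└───┴─────┘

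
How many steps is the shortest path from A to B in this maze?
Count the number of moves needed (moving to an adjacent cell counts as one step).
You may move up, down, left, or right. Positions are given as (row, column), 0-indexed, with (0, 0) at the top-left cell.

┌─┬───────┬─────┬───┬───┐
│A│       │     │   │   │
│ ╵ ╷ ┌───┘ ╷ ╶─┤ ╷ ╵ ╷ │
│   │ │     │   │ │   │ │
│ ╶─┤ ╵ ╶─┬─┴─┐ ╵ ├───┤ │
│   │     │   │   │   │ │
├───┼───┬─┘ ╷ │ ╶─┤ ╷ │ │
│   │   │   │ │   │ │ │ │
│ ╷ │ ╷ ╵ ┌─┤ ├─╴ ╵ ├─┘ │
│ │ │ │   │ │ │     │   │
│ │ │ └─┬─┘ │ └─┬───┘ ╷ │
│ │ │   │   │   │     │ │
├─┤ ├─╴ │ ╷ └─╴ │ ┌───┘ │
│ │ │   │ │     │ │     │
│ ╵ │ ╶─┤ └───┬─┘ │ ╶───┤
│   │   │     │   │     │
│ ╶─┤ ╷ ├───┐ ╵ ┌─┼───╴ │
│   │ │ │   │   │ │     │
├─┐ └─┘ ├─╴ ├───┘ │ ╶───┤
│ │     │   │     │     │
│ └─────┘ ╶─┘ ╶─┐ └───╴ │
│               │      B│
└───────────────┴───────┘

Using BFS to find shortest path:
Start: (0, 0), End: (10, 11)
Path found:
(0,0) → (1,0) → (1,1) → (0,1) → (0,2) → (1,2) → (2,2) → (2,3) → (1,3) → (1,4) → (1,5) → (0,5) → (0,6) → (1,6) → (1,7) → (2,7) → (2,8) → (1,8) → (0,8) → (0,9) → (1,9) → (1,10) → (0,10) → (0,11) → (1,11) → (2,11) → (3,11) → (4,11) → (5,11) → (6,11) → (6,10) → (6,9) → (7,9) → (7,10) → (7,11) → (8,11) → (8,10) → (8,9) → (9,9) → (9,10) → (9,11) → (10,11)
Number of steps: 41

Solution:

┌─┬───────┬─────┬───┬───┐
│A│↱ ↓    │↱ ↓  │↱ ↓│↱ ↓│
│ ╵ ╷ ┌───┘ ╷ ╶─┤ ╷ ╵ ╷ │
│↳ ↑│↓│↱ → ↑│↳ ↓│↑│↳ ↑│↓│
│ ╶─┤ ╵ ╶─┬─┴─┐ ╵ ├───┤ │
│   │↳ ↑  │   │↳ ↑│   │↓│
├───┼───┬─┘ ╷ │ ╶─┤ ╷ │ │
│   │   │   │ │   │ │ │↓│
│ ╷ │ ╷ ╵ ┌─┤ ├─╴ ╵ ├─┘ │
│ │ │ │   │ │ │     │  ↓│
│ │ │ └─┬─┘ │ └─┬───┘ ╷ │
│ │ │   │   │   │     │↓│
├─┤ ├─╴ │ ╷ └─╴ │ ┌───┘ │
│ │ │   │ │     │ │↓ ← ↲│
│ ╵ │ ╶─┤ └───┬─┘ │ ╶───┤
│   │   │     │   │↳ → ↓│
│ ╶─┤ ╷ ├───┐ ╵ ┌─┼───╴ │
│   │ │ │   │   │ │↓ ← ↲│
├─┐ └─┘ ├─╴ ├───┘ │ ╶───┤
│ │     │   │     │↳ → ↓│
│ └─────┘ ╶─┘ ╶─┐ └───╴ │
│               │      B│
└───────────────┴───────┘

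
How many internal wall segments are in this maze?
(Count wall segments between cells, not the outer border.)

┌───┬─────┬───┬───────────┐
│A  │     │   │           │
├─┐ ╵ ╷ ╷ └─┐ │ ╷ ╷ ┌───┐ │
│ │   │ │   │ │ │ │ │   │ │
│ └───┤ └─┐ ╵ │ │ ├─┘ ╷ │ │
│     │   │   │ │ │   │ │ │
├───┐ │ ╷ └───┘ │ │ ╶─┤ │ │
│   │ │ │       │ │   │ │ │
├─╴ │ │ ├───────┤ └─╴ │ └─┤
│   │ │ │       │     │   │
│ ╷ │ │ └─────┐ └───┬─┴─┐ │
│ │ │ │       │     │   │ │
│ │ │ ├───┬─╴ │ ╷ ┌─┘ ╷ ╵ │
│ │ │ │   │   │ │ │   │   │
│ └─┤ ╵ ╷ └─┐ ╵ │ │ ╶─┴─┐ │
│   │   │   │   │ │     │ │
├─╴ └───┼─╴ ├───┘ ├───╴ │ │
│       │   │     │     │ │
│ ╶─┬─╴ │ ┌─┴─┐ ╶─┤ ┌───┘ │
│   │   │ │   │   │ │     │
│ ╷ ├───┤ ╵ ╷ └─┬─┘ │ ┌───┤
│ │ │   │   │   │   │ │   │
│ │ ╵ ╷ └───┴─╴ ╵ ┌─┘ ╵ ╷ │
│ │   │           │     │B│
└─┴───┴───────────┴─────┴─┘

Counting internal wall segments:
Total internal walls: 132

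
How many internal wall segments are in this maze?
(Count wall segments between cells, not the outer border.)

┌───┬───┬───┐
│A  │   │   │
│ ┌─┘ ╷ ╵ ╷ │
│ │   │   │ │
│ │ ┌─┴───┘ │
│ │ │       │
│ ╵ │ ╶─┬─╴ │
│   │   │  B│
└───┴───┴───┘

Counting internal wall segments:
Total internal walls: 15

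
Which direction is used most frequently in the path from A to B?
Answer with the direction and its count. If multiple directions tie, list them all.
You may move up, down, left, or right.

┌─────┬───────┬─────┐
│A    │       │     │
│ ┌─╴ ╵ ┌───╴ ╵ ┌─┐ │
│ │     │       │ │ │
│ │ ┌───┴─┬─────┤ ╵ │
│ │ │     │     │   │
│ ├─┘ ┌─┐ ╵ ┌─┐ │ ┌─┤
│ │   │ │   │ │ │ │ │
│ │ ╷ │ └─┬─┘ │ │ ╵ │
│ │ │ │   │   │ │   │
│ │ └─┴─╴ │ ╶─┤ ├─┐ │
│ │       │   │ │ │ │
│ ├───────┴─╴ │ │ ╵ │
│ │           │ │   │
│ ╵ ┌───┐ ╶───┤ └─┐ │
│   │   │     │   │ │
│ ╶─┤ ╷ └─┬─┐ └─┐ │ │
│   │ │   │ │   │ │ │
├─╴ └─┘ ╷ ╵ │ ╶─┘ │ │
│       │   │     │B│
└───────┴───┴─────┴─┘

Directions: right, right, down, right, up, right, right, right, down, right, up, right, right, down, down, left, down, down, right, down, down, down, down, down
Counts: {'right': 10, 'down': 11, 'up': 2, 'left': 1}
Most common: down (11 times)

Solution:

┌─────┬───────┬─────┐
│A → ↓│↱ → → ↓│↱ → ↓│
│ ┌─╴ ╵ ┌───╴ ╵ ┌─┐ │
│ │  ↳ ↑│    ↳ ↑│ │↓│
│ │ ┌───┴─┬─────┤ ╵ │
│ │ │     │     │↓ ↲│
│ ├─┘ ┌─┐ ╵ ┌─┐ │ ┌─┤
│ │   │ │   │ │ │↓│ │
│ │ ╷ │ └─┬─┘ │ │ ╵ │
│ │ │ │   │   │ │↳ ↓│
│ │ └─┴─╴ │ ╶─┤ ├─┐ │
│ │       │   │ │ │↓│
│ ├───────┴─╴ │ │ ╵ │
│ │           │ │  ↓│
│ ╵ ┌───┐ ╶───┤ └─┐ │
│   │   │     │   │↓│
│ ╶─┤ ╷ └─┬─┐ └─┐ │ │
│   │ │   │ │   │ │↓│
├─╴ └─┘ ╷ ╵ │ ╶─┘ │ │
│       │   │     │B│
└───────┴───┴─────┴─┘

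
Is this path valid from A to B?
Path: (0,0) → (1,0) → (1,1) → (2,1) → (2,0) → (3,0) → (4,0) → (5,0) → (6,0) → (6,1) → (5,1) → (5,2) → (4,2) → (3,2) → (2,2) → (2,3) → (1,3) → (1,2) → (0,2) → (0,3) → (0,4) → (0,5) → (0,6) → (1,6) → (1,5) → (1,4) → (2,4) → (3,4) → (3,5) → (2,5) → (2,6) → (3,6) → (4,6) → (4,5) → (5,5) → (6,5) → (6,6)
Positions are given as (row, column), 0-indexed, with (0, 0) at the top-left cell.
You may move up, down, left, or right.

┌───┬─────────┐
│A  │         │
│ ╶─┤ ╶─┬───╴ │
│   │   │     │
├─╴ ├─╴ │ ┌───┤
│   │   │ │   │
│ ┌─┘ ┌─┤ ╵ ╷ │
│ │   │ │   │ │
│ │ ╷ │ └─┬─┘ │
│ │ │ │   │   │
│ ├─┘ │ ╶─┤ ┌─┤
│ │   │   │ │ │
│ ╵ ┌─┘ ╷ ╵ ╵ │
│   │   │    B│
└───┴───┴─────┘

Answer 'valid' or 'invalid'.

Checking path validity:
Result: All consecutive moves are passable.

valid

Correct solution:

┌───┬─────────┐
│A  │↱ → → → ↓│
│ ╶─┤ ╶─┬───╴ │
│↳ ↓│↑ ↰│↓ ← ↲│
├─╴ ├─╴ │ ┌───┤
│↓ ↲│↱ ↑│↓│↱ ↓│
│ ┌─┘ ┌─┤ ╵ ╷ │
│↓│  ↑│ │↳ ↑│↓│
│ │ ╷ │ └─┬─┘ │
│↓│ │↑│   │↓ ↲│
│ ├─┘ │ ╶─┤ ┌─┤
│↓│↱ ↑│   │↓│ │
│ ╵ ┌─┘ ╷ ╵ ╵ │
│↳ ↑│   │  ↳ B│
└───┴───┴─────┘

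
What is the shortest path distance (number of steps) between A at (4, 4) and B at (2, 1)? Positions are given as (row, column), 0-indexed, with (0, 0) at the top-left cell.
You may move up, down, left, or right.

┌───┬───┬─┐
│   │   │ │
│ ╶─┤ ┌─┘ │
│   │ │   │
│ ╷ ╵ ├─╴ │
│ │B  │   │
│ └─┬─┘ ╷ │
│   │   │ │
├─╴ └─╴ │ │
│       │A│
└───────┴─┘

Finding path from (4, 4) to (2, 1):
Path: (4,4) → (3,4) → (2,4) → (2,3) → (3,3) → (4,3) → (4,2) → (4,1) → (3,1) → (3,0) → (2,0) → (1,0) → (1,1) → (2,1)
Distance: 13 steps

Solution:

┌───┬───┬─┐
│   │   │ │
│ ╶─┤ ┌─┘ │
│↱ ↓│ │   │
│ ╷ ╵ ├─╴ │
│↑│B  │↓ ↰│
│ └─┬─┘ ╷ │
│↑ ↰│  ↓│↑│
├─╴ └─╴ │ │
│  ↑ ← ↲│A│
└───────┴─┘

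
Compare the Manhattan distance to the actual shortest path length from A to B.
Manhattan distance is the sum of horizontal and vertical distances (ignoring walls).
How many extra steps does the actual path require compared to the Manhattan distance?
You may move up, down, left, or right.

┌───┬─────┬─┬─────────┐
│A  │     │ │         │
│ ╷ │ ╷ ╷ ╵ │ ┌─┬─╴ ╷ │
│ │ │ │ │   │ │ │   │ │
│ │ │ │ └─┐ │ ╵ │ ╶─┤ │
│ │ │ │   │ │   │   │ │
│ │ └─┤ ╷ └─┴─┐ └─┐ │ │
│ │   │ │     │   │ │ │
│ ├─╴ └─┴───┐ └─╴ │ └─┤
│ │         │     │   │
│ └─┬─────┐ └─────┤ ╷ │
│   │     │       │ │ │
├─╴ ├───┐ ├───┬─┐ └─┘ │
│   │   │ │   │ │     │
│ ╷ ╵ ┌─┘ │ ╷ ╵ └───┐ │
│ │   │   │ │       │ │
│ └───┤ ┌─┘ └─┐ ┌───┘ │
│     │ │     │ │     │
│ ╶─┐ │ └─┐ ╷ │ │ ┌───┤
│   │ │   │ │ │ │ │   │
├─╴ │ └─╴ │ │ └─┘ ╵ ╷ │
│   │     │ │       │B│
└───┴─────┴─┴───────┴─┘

Manhattan distance: |10 - 0| + |10 - 0| = 20
Actual path length: 26
Extra steps: 26 - 20 = 6

Solution:

┌───┬─────┬─┬─────────┐
│A ↓│     │ │         │
│ ╷ │ ╷ ╷ ╵ │ ┌─┬─╴ ╷ │
│ │↓│ │ │   │ │ │   │ │
│ │ │ │ └─┐ │ ╵ │ ╶─┤ │
│ │↓│ │   │ │   │   │ │
│ │ └─┤ ╷ └─┴─┐ └─┐ │ │
│ │↳ ↓│ │     │   │ │ │
│ ├─╴ └─┴───┐ └─╴ │ └─┤
│ │  ↳ → → ↓│     │   │
│ └─┬─────┐ └─────┤ ╷ │
│   │     │↳ → → ↓│ │ │
├─╴ ├───┐ ├───┬─┐ └─┘ │
│   │   │ │   │ │↳ → ↓│
│ ╷ ╵ ┌─┘ │ ╷ ╵ └───┐ │
│ │   │   │ │       │↓│
│ └───┤ ┌─┘ └─┐ ┌───┘ │
│     │ │     │ │↓ ← ↲│
│ ╶─┐ │ └─┐ ╷ │ │ ┌───┤
│   │ │   │ │ │ │↓│↱ ↓│
├─╴ │ └─╴ │ │ └─┘ ╵ ╷ │
│   │     │ │    ↳ ↑│B│
└───┴─────┴─┴───────┴─┘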